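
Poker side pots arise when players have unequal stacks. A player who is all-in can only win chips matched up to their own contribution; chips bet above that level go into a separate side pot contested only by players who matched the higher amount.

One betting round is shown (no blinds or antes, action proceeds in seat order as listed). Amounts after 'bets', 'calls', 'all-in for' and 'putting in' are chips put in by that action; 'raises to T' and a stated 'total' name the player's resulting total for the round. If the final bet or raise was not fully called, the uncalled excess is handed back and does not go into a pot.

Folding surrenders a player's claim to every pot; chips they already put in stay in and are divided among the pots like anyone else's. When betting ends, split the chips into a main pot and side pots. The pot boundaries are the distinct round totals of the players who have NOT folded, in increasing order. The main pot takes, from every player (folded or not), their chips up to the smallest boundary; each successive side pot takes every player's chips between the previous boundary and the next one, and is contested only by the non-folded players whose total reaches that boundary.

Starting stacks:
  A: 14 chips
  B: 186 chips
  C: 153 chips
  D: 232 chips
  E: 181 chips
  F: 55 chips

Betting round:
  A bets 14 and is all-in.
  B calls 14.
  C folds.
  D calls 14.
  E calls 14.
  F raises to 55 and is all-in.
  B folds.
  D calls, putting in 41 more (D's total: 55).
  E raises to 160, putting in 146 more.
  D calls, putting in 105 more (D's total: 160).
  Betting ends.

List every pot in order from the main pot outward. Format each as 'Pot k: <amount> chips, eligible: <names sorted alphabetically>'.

Contributions: A=14, B=14, D=160, E=160, F=55
Folded: B, C
Pot levels (distinct totals of non-folded players): 14, 55, 160
Layer 1-14: 14 each from A, B, D, E, F = 14*5 = 70 chips; eligible A, D, E, F
Layer 15-55: 41 each from D, E, F = 41*3 = 123 chips; eligible D, E, F
Layer 56-160: 105 each from D, E = 105*2 = 210 chips; eligible D, E

Pot 1: 70 chips, eligible: A, D, E, F
Pot 2: 123 chips, eligible: D, E, F
Pot 3: 210 chips, eligible: D, E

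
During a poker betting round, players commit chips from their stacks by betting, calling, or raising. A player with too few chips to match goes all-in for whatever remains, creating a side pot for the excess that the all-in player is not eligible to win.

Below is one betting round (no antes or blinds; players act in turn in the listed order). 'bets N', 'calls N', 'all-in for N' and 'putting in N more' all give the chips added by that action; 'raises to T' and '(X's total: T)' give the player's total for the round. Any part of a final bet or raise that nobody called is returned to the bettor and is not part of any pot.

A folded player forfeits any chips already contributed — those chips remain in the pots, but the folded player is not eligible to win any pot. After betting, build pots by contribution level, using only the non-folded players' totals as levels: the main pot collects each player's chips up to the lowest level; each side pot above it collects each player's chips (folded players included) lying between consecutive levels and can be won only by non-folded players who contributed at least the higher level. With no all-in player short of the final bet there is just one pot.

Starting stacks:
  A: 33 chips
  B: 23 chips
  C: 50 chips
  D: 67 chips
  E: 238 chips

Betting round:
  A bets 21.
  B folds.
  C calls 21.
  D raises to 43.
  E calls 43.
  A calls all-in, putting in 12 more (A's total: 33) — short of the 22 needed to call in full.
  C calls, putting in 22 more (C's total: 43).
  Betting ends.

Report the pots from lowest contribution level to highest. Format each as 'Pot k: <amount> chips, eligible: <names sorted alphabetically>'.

Contributions: A=33, C=43, D=43, E=43
Folded: B
Pot levels (distinct totals of non-folded players): 33, 43
Layer 1-33: 33 each from A, C, D, E = 33*4 = 132 chips; eligible A, C, D, E
Layer 34-43: 10 each from C, D, E = 10*3 = 30 chips; eligible C, D, E

Pot 1: 132 chips, eligible: A, C, D, E
Pot 2: 30 chips, eligible: C, D, E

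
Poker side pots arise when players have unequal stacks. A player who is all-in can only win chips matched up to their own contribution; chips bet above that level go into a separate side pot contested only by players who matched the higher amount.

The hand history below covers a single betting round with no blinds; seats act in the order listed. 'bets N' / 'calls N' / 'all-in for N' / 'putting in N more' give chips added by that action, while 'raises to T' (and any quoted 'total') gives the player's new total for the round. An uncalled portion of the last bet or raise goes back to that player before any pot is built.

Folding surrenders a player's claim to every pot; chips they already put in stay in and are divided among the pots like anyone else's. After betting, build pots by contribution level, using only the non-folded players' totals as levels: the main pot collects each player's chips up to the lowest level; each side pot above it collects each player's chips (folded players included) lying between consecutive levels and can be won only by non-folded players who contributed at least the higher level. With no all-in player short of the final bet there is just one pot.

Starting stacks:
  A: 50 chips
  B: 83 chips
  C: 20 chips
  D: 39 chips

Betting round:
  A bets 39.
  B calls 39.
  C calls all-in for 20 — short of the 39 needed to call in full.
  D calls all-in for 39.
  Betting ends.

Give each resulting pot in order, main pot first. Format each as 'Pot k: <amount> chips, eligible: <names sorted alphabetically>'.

Pot 1: 80 chips, eligible: A, B, C, D
Pot 2: 57 chips, eligible: A, B, D

Derivation:
Contributions: A=39, B=39, C=20, D=39
Pot levels (distinct totals of non-folded players): 20, 39
Layer 1-20: 20 each from A, B, C, D = 20*4 = 80 chips; eligible A, B, C, D
Layer 21-39: 19 each from A, B, D = 19*3 = 57 chips; eligible A, B, D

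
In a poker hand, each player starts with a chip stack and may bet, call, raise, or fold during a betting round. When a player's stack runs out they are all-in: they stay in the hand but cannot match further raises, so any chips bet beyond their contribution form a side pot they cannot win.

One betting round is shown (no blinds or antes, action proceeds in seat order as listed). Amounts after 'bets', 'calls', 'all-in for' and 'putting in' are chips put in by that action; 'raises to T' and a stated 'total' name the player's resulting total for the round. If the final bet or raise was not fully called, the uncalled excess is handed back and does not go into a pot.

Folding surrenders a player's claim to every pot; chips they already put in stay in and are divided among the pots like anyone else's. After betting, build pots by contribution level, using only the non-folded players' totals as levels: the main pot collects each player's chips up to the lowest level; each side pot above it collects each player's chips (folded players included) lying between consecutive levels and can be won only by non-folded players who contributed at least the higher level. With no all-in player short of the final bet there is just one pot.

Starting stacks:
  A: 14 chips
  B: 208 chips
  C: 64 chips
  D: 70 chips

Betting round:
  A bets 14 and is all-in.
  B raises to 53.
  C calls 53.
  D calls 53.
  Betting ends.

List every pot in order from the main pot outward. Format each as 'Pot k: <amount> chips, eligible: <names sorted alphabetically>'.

Pot 1: 56 chips, eligible: A, B, C, D
Pot 2: 117 chips, eligible: B, C, D

Derivation:
Contributions: A=14, B=53, C=53, D=53
Pot levels (distinct totals of non-folded players): 14, 53
Layer 1-14: 14 each from A, B, C, D = 14*4 = 56 chips; eligible A, B, C, D
Layer 15-53: 39 each from B, C, D = 39*3 = 117 chips; eligible B, C, D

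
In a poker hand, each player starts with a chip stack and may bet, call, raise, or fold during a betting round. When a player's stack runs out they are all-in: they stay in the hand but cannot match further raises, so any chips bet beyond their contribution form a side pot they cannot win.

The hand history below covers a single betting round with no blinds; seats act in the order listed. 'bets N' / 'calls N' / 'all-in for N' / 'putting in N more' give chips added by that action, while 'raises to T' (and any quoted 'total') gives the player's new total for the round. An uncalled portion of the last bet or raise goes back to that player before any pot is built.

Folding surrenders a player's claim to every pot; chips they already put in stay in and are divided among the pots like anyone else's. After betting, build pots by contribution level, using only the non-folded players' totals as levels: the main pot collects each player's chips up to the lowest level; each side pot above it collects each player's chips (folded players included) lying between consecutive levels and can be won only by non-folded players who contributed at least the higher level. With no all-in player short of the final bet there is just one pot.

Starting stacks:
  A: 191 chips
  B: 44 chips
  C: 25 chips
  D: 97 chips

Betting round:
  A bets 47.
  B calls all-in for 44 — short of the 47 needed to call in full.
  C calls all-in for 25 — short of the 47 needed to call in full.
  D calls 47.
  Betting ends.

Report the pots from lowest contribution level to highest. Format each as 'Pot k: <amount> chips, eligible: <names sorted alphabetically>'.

Pot 1: 100 chips, eligible: A, B, C, D
Pot 2: 57 chips, eligible: A, B, D
Pot 3: 6 chips, eligible: A, D

Derivation:
Contributions: A=47, B=44, C=25, D=47
Pot levels (distinct totals of non-folded players): 25, 44, 47
Layer 1-25: 25 each from A, B, C, D = 25*4 = 100 chips; eligible A, B, C, D
Layer 26-44: 19 each from A, B, D = 19*3 = 57 chips; eligible A, B, D
Layer 45-47: 3 each from A, D = 3*2 = 6 chips; eligible A, D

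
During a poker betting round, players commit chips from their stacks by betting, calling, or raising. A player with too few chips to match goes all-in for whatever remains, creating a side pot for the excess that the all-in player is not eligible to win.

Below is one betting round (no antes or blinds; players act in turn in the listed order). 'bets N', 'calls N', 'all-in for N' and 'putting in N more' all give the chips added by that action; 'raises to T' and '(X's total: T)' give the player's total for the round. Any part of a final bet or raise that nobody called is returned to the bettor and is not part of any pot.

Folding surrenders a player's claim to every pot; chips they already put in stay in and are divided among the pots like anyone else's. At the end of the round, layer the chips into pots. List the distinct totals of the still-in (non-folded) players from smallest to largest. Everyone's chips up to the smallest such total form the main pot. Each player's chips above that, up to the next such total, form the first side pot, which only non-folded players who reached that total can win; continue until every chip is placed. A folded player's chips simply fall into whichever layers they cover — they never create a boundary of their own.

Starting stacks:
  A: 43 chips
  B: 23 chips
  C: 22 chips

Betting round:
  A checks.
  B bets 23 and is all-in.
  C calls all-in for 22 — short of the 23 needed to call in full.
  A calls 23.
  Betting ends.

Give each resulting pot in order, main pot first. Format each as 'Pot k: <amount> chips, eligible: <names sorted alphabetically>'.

Contributions: A=23, B=23, C=22
Pot levels (distinct totals of non-folded players): 22, 23
Layer 1-22: 22 each from A, B, C = 22*3 = 66 chips; eligible A, B, C
Layer 23-23: 1 each from A, B = 1*2 = 2 chips; eligible A, B

Pot 1: 66 chips, eligible: A, B, C
Pot 2: 2 chips, eligible: A, B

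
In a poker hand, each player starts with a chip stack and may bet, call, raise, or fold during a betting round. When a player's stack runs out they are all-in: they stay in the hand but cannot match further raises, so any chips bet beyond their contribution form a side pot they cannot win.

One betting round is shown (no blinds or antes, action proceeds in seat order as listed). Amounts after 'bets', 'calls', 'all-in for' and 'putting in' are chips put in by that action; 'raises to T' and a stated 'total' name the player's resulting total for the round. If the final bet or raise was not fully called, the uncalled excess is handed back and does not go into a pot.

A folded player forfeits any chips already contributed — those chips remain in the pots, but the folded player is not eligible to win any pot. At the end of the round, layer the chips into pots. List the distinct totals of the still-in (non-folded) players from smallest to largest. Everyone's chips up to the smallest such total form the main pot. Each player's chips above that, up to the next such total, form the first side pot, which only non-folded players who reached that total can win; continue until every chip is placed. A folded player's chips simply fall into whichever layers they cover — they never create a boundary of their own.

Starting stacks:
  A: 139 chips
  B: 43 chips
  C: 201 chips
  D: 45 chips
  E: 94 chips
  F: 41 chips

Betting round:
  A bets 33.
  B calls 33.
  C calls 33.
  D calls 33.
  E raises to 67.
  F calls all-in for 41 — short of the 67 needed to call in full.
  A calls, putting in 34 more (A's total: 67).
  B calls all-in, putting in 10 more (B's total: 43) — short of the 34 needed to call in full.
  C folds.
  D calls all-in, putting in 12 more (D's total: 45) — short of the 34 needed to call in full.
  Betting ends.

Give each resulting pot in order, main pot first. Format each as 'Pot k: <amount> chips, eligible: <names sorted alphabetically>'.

Pot 1: 238 chips, eligible: A, B, D, E, F
Pot 2: 8 chips, eligible: A, B, D, E
Pot 3: 6 chips, eligible: A, D, E
Pot 4: 44 chips, eligible: A, E

Derivation:
Contributions: A=67, B=43, C=33, D=45, E=67, F=41
Folded: C
Pot levels (distinct totals of non-folded players): 41, 43, 45, 67
Layer 1-41: A 41 + B 41 + C 33 + D 41 + E 41 + F 41 = 238 chips; eligible A, B, D, E, F
Layer 42-43: 2 each from A, B, D, E = 2*4 = 8 chips; eligible A, B, D, E
Layer 44-45: 2 each from A, D, E = 2*3 = 6 chips; eligible A, D, E
Layer 46-67: 22 each from A, E = 22*2 = 44 chips; eligible A, E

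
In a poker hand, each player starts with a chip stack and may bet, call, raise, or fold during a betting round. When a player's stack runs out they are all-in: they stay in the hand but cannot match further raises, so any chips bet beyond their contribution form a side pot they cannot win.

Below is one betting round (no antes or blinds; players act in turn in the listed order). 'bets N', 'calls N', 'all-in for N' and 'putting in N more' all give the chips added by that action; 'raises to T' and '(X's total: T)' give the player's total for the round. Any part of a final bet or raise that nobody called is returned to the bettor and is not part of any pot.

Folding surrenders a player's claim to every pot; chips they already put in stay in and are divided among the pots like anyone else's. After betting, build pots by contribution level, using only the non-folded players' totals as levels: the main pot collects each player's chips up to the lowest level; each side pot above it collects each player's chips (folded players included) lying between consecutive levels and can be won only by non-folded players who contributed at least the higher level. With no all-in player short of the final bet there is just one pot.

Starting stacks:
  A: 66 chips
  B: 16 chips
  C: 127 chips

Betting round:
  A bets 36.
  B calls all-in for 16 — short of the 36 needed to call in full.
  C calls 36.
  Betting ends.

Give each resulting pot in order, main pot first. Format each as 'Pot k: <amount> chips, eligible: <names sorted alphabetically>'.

Contributions: A=36, B=16, C=36
Pot levels (distinct totals of non-folded players): 16, 36
Layer 1-16: 16 each from A, B, C = 16*3 = 48 chips; eligible A, B, C
Layer 17-36: 20 each from A, C = 20*2 = 40 chips; eligible A, C

Pot 1: 48 chips, eligible: A, B, C
Pot 2: 40 chips, eligible: A, C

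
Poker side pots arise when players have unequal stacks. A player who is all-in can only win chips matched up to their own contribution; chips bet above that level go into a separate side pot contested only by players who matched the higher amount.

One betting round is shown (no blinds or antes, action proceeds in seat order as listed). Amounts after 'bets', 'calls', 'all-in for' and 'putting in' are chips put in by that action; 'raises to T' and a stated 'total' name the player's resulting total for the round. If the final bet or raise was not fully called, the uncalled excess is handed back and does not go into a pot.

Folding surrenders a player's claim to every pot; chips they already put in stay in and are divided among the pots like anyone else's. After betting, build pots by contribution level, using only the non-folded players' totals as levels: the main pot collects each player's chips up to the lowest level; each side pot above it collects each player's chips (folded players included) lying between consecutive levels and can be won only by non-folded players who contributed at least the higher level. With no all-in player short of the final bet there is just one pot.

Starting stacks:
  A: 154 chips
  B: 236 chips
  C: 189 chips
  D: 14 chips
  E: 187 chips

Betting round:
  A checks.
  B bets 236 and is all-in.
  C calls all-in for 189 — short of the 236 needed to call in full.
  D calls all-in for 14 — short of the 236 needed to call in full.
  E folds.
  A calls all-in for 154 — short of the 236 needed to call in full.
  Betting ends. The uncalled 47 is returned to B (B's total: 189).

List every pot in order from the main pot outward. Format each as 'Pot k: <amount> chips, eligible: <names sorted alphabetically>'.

Contributions (after 47 returned to B): A=154, B=189, C=189, D=14
Folded: E
Pot levels (distinct totals of non-folded players): 14, 154, 189
Layer 1-14: 14 each from A, B, C, D = 14*4 = 56 chips; eligible A, B, C, D
Layer 15-154: 140 each from A, B, C = 140*3 = 420 chips; eligible A, B, C
Layer 155-189: 35 each from B, C = 35*2 = 70 chips; eligible B, C

Pot 1: 56 chips, eligible: A, B, C, D
Pot 2: 420 chips, eligible: A, B, C
Pot 3: 70 chips, eligible: B, C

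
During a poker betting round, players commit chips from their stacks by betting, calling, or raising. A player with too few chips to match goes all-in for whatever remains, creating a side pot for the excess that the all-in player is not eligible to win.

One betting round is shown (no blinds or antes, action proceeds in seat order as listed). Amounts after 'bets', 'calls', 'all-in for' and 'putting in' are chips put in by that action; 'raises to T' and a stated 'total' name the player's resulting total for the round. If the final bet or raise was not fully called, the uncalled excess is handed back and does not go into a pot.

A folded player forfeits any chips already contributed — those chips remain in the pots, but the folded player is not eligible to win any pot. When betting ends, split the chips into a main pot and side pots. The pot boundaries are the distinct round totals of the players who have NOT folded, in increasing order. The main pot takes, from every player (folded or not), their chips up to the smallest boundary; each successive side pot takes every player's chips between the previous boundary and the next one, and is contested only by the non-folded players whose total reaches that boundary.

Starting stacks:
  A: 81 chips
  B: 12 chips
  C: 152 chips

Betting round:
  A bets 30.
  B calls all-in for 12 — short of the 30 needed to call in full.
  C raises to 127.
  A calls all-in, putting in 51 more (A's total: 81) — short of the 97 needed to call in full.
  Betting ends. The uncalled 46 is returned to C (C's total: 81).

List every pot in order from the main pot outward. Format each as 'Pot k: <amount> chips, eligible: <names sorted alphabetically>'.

Contributions (after 46 returned to C): A=81, B=12, C=81
Pot levels (distinct totals of non-folded players): 12, 81
Layer 1-12: 12 each from A, B, C = 12*3 = 36 chips; eligible A, B, C
Layer 13-81: 69 each from A, C = 69*2 = 138 chips; eligible A, C

Pot 1: 36 chips, eligible: A, B, C
Pot 2: 138 chips, eligible: A, C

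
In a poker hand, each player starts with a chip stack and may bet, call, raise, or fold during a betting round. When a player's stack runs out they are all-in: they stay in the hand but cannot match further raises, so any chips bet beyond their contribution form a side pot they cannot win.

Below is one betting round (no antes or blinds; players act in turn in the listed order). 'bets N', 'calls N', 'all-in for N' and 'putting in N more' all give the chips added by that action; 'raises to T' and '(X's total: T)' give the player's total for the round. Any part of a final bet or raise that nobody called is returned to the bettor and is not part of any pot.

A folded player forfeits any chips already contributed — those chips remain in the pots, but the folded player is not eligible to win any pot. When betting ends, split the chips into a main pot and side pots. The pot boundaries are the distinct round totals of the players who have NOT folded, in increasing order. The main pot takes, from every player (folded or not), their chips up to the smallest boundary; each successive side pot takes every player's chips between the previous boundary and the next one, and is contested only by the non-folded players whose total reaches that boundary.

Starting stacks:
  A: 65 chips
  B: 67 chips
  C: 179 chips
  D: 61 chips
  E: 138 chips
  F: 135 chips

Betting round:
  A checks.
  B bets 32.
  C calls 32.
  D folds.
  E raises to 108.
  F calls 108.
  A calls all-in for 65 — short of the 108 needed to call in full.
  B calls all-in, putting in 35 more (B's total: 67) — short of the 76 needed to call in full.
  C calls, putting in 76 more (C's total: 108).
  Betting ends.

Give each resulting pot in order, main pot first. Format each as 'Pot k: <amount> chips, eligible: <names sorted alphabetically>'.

Pot 1: 325 chips, eligible: A, B, C, E, F
Pot 2: 8 chips, eligible: B, C, E, F
Pot 3: 123 chips, eligible: C, E, F

Derivation:
Contributions: A=65, B=67, C=108, E=108, F=108
Folded: D
Pot levels (distinct totals of non-folded players): 65, 67, 108
Layer 1-65: 65 each from A, B, C, E, F = 65*5 = 325 chips; eligible A, B, C, E, F
Layer 66-67: 2 each from B, C, E, F = 2*4 = 8 chips; eligible B, C, E, F
Layer 68-108: 41 each from C, E, F = 41*3 = 123 chips; eligible C, E, F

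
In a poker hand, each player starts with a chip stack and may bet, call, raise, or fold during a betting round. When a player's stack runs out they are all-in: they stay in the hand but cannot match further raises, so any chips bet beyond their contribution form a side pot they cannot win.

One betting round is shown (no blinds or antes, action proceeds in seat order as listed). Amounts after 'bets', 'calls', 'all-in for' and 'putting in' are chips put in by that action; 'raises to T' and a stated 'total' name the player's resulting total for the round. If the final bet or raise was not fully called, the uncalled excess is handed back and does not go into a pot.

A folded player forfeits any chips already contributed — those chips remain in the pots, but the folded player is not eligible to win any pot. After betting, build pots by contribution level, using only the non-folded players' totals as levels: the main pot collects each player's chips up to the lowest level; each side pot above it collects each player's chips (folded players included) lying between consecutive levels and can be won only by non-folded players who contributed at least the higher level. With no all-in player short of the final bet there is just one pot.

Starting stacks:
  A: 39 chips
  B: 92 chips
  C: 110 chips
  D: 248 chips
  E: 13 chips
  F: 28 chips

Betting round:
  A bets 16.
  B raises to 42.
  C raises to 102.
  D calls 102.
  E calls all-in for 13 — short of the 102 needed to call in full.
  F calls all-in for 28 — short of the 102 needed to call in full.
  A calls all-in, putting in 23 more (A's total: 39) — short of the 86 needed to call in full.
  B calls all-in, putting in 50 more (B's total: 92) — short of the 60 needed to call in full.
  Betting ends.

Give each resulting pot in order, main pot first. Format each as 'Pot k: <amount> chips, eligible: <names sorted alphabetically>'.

Pot 1: 78 chips, eligible: A, B, C, D, E, F
Pot 2: 75 chips, eligible: A, B, C, D, F
Pot 3: 44 chips, eligible: A, B, C, D
Pot 4: 159 chips, eligible: B, C, D
Pot 5: 20 chips, eligible: C, D

Derivation:
Contributions: A=39, B=92, C=102, D=102, E=13, F=28
Pot levels (distinct totals of non-folded players): 13, 28, 39, 92, 102
Layer 1-13: 13 each from A, B, C, D, E, F = 13*6 = 78 chips; eligible A, B, C, D, E, F
Layer 14-28: 15 each from A, B, C, D, F = 15*5 = 75 chips; eligible A, B, C, D, F
Layer 29-39: 11 each from A, B, C, D = 11*4 = 44 chips; eligible A, B, C, D
Layer 40-92: 53 each from B, C, D = 53*3 = 159 chips; eligible B, C, D
Layer 93-102: 10 each from C, D = 10*2 = 20 chips; eligible C, D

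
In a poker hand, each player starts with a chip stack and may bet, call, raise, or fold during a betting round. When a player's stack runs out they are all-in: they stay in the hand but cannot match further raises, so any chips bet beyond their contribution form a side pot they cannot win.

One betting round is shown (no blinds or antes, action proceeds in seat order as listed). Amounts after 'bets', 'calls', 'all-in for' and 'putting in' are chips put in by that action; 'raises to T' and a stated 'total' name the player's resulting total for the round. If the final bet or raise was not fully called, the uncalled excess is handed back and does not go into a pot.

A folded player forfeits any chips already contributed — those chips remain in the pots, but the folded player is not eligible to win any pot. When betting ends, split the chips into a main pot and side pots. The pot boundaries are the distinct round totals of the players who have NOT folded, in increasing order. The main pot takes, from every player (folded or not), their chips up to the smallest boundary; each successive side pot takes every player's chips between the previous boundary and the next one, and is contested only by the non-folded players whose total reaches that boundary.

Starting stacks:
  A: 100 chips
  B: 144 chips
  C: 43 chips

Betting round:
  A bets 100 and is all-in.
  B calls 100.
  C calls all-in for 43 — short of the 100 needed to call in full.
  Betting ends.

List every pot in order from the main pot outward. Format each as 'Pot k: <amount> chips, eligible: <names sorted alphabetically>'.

Pot 1: 129 chips, eligible: A, B, C
Pot 2: 114 chips, eligible: A, B

Derivation:
Contributions: A=100, B=100, C=43
Pot levels (distinct totals of non-folded players): 43, 100
Layer 1-43: 43 each from A, B, C = 43*3 = 129 chips; eligible A, B, C
Layer 44-100: 57 each from A, B = 57*2 = 114 chips; eligible A, B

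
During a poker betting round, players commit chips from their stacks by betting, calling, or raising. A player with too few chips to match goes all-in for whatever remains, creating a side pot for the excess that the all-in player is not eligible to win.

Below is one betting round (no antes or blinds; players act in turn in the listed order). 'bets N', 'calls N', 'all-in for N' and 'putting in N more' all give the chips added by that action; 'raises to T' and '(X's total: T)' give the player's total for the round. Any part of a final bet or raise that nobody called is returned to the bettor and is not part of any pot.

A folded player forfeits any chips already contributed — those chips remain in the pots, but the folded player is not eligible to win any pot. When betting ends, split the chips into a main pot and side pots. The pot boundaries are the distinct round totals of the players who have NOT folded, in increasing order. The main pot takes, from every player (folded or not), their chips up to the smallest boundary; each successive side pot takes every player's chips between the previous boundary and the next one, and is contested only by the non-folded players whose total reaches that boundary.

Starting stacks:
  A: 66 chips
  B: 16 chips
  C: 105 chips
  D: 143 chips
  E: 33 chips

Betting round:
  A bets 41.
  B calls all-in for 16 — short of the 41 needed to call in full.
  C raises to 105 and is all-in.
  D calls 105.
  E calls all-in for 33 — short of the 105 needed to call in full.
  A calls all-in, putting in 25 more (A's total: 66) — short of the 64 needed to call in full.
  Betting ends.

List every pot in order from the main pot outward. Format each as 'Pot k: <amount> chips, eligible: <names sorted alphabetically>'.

Pot 1: 80 chips, eligible: A, B, C, D, E
Pot 2: 68 chips, eligible: A, C, D, E
Pot 3: 99 chips, eligible: A, C, D
Pot 4: 78 chips, eligible: C, D

Derivation:
Contributions: A=66, B=16, C=105, D=105, E=33
Pot levels (distinct totals of non-folded players): 16, 33, 66, 105
Layer 1-16: 16 each from A, B, C, D, E = 16*5 = 80 chips; eligible A, B, C, D, E
Layer 17-33: 17 each from A, C, D, E = 17*4 = 68 chips; eligible A, C, D, E
Layer 34-66: 33 each from A, C, D = 33*3 = 99 chips; eligible A, C, D
Layer 67-105: 39 each from C, D = 39*2 = 78 chips; eligible C, D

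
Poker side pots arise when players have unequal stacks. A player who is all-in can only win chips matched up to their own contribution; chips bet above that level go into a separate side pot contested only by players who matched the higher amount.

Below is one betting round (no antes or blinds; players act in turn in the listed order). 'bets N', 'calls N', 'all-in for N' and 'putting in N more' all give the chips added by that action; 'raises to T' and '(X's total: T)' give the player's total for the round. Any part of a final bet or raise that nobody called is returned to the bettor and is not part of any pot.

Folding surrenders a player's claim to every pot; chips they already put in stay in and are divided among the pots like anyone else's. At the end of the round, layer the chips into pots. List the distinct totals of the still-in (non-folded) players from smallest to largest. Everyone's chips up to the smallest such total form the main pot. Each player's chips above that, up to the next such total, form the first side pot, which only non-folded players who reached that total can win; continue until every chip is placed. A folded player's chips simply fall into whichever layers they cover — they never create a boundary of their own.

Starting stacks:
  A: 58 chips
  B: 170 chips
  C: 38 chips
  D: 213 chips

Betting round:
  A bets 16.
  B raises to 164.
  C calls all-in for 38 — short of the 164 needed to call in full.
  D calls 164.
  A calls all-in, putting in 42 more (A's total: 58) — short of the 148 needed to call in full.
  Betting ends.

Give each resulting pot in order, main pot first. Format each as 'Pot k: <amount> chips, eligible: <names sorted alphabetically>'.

Contributions: A=58, B=164, C=38, D=164
Pot levels (distinct totals of non-folded players): 38, 58, 164
Layer 1-38: 38 each from A, B, C, D = 38*4 = 152 chips; eligible A, B, C, D
Layer 39-58: 20 each from A, B, D = 20*3 = 60 chips; eligible A, B, D
Layer 59-164: 106 each from B, D = 106*2 = 212 chips; eligible B, D

Pot 1: 152 chips, eligible: A, B, C, D
Pot 2: 60 chips, eligible: A, B, D
Pot 3: 212 chips, eligible: B, D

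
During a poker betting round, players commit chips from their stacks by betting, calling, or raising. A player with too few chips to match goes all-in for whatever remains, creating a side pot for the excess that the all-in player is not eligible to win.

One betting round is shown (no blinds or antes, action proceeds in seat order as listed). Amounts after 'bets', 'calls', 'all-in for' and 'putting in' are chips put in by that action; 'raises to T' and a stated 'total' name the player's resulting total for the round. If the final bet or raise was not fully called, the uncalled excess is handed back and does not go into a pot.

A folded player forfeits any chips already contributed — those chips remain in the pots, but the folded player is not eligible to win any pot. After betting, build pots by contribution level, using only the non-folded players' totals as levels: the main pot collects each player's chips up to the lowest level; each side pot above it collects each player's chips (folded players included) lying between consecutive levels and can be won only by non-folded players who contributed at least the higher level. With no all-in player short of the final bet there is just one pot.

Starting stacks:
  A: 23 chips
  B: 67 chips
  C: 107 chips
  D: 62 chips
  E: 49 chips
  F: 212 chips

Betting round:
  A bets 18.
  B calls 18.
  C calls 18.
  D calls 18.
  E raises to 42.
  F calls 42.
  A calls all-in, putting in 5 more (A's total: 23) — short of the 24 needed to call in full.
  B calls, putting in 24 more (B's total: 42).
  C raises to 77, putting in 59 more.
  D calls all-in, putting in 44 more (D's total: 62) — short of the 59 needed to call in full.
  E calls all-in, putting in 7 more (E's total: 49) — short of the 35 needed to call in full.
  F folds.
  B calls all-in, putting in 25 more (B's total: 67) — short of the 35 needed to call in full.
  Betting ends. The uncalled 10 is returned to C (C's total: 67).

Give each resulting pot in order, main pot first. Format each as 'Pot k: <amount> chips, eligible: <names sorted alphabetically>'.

Contributions (after 10 returned to C): A=23, B=67, C=67, D=62, E=49, F=42
Folded: F
Pot levels (distinct totals of non-folded players): 23, 49, 62, 67
Layer 1-23: 23 each from A, B, C, D, E, F = 23*6 = 138 chips; eligible A, B, C, D, E
Layer 24-49: B 26 + C 26 + D 26 + E 26 + F 19 = 123 chips; eligible B, C, D, E
Layer 50-62: 13 each from B, C, D = 13*3 = 39 chips; eligible B, C, D
Layer 63-67: 5 each from B, C = 5*2 = 10 chips; eligible B, C

Pot 1: 138 chips, eligible: A, B, C, D, E
Pot 2: 123 chips, eligible: B, C, D, E
Pot 3: 39 chips, eligible: B, C, D
Pot 4: 10 chips, eligible: B, C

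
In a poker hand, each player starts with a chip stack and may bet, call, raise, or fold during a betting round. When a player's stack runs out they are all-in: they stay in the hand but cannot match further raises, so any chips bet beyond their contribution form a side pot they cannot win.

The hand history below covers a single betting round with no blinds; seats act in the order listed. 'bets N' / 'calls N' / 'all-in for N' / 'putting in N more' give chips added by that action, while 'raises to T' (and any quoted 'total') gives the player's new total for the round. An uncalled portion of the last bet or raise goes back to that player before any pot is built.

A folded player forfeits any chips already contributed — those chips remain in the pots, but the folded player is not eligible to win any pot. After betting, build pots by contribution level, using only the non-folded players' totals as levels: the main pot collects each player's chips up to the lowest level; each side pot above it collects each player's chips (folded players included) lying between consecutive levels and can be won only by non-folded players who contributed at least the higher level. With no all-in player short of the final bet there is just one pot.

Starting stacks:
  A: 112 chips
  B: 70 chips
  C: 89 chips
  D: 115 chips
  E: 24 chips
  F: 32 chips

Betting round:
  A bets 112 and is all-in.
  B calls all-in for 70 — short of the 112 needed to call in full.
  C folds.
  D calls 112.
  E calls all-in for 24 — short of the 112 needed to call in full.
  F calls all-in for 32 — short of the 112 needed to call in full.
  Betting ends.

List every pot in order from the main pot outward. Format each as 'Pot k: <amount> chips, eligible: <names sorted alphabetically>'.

Contributions: A=112, B=70, D=112, E=24, F=32
Folded: C
Pot levels (distinct totals of non-folded players): 24, 32, 70, 112
Layer 1-24: 24 each from A, B, D, E, F = 24*5 = 120 chips; eligible A, B, D, E, F
Layer 25-32: 8 each from A, B, D, F = 8*4 = 32 chips; eligible A, B, D, F
Layer 33-70: 38 each from A, B, D = 38*3 = 114 chips; eligible A, B, D
Layer 71-112: 42 each from A, D = 42*2 = 84 chips; eligible A, D

Pot 1: 120 chips, eligible: A, B, D, E, F
Pot 2: 32 chips, eligible: A, B, D, F
Pot 3: 114 chips, eligible: A, B, D
Pot 4: 84 chips, eligible: A, D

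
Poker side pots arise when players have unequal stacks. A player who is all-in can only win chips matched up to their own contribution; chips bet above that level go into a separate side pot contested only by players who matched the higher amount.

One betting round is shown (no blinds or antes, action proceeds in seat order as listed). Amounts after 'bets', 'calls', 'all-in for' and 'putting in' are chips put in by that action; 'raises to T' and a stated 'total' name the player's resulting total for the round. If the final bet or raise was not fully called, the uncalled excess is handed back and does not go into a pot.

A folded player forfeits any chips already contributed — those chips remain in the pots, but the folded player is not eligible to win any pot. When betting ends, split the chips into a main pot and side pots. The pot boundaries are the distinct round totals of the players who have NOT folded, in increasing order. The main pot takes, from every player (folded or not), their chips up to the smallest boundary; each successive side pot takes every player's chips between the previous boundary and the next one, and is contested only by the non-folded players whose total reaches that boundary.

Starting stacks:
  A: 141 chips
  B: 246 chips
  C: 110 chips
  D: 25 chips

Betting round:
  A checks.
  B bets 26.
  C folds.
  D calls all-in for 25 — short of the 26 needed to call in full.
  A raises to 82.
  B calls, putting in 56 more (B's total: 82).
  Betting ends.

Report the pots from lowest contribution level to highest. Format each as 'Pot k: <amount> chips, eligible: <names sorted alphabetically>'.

Contributions: A=82, B=82, D=25
Folded: C
Pot levels (distinct totals of non-folded players): 25, 82
Layer 1-25: 25 each from A, B, D = 25*3 = 75 chips; eligible A, B, D
Layer 26-82: 57 each from A, B = 57*2 = 114 chips; eligible A, B

Pot 1: 75 chips, eligible: A, B, D
Pot 2: 114 chips, eligible: A, B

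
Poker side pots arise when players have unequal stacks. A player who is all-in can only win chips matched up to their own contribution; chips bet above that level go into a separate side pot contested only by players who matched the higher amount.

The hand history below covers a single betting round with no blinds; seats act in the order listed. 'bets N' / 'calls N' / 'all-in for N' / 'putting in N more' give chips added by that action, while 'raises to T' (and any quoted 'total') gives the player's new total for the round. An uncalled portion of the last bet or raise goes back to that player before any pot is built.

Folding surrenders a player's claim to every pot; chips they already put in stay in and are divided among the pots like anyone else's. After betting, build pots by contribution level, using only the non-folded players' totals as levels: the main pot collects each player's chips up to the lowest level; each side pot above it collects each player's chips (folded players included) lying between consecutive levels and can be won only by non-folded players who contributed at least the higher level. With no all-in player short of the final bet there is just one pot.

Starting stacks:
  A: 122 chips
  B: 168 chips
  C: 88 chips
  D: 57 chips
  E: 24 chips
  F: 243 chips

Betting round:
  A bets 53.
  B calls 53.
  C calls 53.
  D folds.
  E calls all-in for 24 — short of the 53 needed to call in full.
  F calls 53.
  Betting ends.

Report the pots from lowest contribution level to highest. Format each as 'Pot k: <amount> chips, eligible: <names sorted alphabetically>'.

Pot 1: 120 chips, eligible: A, B, C, E, F
Pot 2: 116 chips, eligible: A, B, C, F

Derivation:
Contributions: A=53, B=53, C=53, E=24, F=53
Folded: D
Pot levels (distinct totals of non-folded players): 24, 53
Layer 1-24: 24 each from A, B, C, E, F = 24*5 = 120 chips; eligible A, B, C, E, F
Layer 25-53: 29 each from A, B, C, F = 29*4 = 116 chips; eligible A, B, C, F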